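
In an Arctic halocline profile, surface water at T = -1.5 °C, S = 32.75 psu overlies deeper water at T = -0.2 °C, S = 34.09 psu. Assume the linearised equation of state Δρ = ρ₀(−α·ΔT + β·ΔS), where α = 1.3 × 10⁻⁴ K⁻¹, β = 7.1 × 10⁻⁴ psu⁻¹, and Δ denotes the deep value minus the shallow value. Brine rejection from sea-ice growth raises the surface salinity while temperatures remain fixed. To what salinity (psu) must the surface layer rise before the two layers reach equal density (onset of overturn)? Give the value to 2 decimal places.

33.85 psu

Neutral buoyancy requires −α(T_deep − T_surf) + β(S_deep − S_surf′) = 0.
S_surf′ = S_deep − (α/β)·ΔT = 34.09 − (1.3 × 10⁻⁴/7.1 × 10⁻⁴)·(+1.3) = 33.8520 psu.
Increase required: 33.8520 − 32.75 = 1.1020 psu.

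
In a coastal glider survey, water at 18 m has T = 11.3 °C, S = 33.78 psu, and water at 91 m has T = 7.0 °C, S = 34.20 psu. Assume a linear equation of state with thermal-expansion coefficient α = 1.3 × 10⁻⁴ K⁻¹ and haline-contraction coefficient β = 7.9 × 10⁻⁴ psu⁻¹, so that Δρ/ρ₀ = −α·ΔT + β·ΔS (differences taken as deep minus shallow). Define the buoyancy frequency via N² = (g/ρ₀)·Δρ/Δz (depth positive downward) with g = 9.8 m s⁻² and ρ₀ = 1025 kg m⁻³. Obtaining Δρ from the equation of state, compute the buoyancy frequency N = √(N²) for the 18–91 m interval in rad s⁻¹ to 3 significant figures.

0.0109 rad s⁻¹

ΔT = -4.3 K, ΔS = +0.42 psu (deep − shallow).
Δρ/ρ₀ = −αΔT + βΔS = 5.59 × 10⁻⁴ + 3.318 × 10⁻⁴ = 8.908 × 10⁻⁴, so Δρ ≈ 0.9131 kg m⁻³.
N² = (g/ρ₀)·Δρ/Δz = g·(Δρ/ρ₀)/Δz = 9.8 × 8.908 × 10⁻⁴ / 73 = 1.1959 × 10⁻⁴ s⁻².
N = √(1.1959 × 10⁻⁴) = 0.010936 rad s⁻¹ ≈ 0.0109 rad s⁻¹.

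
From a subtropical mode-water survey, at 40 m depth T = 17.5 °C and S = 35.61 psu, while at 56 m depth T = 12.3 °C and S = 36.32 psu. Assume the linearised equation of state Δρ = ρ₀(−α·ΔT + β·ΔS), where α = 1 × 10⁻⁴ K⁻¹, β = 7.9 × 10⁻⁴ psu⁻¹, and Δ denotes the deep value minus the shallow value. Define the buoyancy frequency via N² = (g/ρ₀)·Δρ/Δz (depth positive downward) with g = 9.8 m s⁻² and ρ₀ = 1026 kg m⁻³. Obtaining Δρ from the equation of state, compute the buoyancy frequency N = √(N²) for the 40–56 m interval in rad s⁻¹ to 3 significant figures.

0.0257 rad s⁻¹

ΔT = -5.2 K, ΔS = +0.71 psu (deep − shallow).
Δρ/ρ₀ = −αΔT + βΔS = 5.20 × 10⁻⁴ + 5.609 × 10⁻⁴ = 1.0809 × 10⁻³, so Δρ ≈ 1.109 kg m⁻³.
N² = (g/ρ₀)·Δρ/Δz = g·(Δρ/ρ₀)/Δz = 9.8 × 1.0809 × 10⁻³ / 16 = 6.6205 × 10⁻⁴ s⁻².
N = √(6.6205 × 10⁻⁴) = 0.025730 rad s⁻¹ ≈ 0.0257 rad s⁻¹.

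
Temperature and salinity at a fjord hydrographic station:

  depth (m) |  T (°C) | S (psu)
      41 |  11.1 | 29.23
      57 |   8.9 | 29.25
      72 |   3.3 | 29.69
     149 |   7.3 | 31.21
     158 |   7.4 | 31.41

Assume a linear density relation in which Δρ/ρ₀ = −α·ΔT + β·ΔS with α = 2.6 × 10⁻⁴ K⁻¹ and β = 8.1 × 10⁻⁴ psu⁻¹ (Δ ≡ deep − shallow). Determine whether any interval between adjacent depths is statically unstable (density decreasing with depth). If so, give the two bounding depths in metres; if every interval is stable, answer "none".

Evaluate Δρ/ρ₀ = −αΔT + βΔS across each adjacent pair:
  41–57 m: −αΔT+βΔS = −(2.6 × 10⁻⁴)(-2.2)+(8.1 × 10⁻⁴)(+0.02) = 5.9 × 10⁻⁴ → stable
  57–72 m: −αΔT+βΔS = −(2.6 × 10⁻⁴)(-5.6)+(8.1 × 10⁻⁴)(+0.44) = 1.8 × 10⁻³ → stable
  72–149 m: −αΔT+βΔS = −(2.6 × 10⁻⁴)(+4.0)+(8.1 × 10⁻⁴)(+1.52) = 1.9 × 10⁻⁴ → stable
  149–158 m: −αΔT+βΔS = −(2.6 × 10⁻⁴)(+0.1)+(8.1 × 10⁻⁴)(+0.20) = 1.4 × 10⁻⁴ → stable
Every interval has Δρ > 0: the column is stably stratified throughout.

none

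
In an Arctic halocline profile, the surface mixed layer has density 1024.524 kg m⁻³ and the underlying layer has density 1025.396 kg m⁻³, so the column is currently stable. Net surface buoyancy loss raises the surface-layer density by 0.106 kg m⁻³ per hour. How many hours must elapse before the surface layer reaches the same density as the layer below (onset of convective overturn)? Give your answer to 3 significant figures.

8.23 hours

Density deficit of the surface layer: 1025.396 − 1024.524 = 0.872 kg m⁻³.
Required change = 0.872 / 0.106 = 8.23 hours.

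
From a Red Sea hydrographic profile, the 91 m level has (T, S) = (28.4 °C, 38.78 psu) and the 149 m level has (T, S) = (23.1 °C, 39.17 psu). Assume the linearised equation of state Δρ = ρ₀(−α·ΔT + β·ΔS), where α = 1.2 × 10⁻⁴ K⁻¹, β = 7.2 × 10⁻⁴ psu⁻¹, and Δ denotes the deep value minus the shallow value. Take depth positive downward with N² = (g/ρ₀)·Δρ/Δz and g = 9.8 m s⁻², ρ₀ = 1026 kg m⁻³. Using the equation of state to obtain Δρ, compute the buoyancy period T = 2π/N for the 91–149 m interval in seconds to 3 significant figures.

505 s

ΔT = -5.3 K, ΔS = +0.39 psu (deep − shallow).
Δρ/ρ₀ = −αΔT + βΔS = 6.36 × 10⁻⁴ + 2.808 × 10⁻⁴ = 9.168 × 10⁻⁴, so Δρ ≈ 0.9406 kg m⁻³.
N² = (g/ρ₀)·Δρ/Δz = g·(Δρ/ρ₀)/Δz = 9.8 × 9.168 × 10⁻⁴ / 58 = 1.5491 × 10⁻⁴ s⁻².
N = √(1.5491 × 10⁻⁴) = 0.012446 rad s⁻¹ → T = 2π/N = 504.84 s ≈ 505 s.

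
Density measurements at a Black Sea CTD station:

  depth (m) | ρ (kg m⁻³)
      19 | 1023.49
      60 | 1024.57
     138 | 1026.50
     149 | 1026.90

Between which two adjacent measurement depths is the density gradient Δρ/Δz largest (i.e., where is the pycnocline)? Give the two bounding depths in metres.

Compute the density gradient over each adjacent pair:
  19–60 m: Δρ/Δz = 1.08/41 = 0.026 kg m⁻⁴
  60–138 m: Δρ/Δz = 1.93/78 = 0.025 kg m⁻⁴
  138–149 m: Δρ/Δz = 0.40/11 = 0.036 kg m⁻⁴
The largest gradient is in the 138–149 m interval — the pycnocline.

138–149 m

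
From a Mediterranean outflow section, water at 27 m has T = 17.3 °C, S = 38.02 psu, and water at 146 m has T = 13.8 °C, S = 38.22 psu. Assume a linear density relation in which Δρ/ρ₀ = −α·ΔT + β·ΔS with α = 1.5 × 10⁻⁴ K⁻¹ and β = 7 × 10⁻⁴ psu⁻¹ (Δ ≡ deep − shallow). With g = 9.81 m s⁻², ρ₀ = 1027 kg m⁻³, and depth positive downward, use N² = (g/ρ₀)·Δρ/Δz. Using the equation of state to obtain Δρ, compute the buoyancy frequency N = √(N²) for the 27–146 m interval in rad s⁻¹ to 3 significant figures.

7.40 × 10⁻³ rad s⁻¹

ΔT = -3.5 K, ΔS = +0.20 psu (deep − shallow).
Δρ/ρ₀ = −αΔT + βΔS = 5.25 × 10⁻⁴ + 1.40 × 10⁻⁴ = 6.65 × 10⁻⁴, so Δρ ≈ 0.6830 kg m⁻³.
N² = (g/ρ₀)·Δρ/Δz = g·(Δρ/ρ₀)/Δz = 9.81 × 6.65 × 10⁻⁴ / 119 = 5.4821 × 10⁻⁵ s⁻².
N = √(5.4821 × 10⁻⁵) = 7.4041 × 10⁻³ rad s⁻¹ ≈ 7.40 × 10⁻³ rad s⁻¹.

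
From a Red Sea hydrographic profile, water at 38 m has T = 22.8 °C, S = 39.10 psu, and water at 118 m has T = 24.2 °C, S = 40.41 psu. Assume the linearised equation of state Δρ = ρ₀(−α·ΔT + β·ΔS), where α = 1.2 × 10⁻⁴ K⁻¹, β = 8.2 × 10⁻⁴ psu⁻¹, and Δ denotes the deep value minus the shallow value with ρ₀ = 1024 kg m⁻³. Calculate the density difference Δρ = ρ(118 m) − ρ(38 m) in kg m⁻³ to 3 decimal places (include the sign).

ΔT = +1.4 K, ΔS = +1.31 psu (deep − shallow).
Δρ/ρ₀ = −(1.2 × 10⁻⁴)(+1.4) + (8.2 × 10⁻⁴)(+1.31) = 9.062 × 10⁻⁴.
Δρ = 1024 × (9.062 × 10⁻⁴) = +0.928 kg m⁻³.
Positive Δρ: denser below, stable.

+0.928 kg m⁻³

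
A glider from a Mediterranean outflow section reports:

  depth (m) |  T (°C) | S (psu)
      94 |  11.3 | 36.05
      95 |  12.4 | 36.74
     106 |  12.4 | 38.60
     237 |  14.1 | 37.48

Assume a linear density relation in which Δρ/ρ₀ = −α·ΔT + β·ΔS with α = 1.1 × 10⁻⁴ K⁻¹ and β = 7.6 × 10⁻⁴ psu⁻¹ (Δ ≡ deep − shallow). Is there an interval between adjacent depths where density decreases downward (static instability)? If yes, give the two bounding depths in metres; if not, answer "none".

Evaluate Δρ/ρ₀ = −αΔT + βΔS across each adjacent pair:
  94–95 m: −αΔT+βΔS = −(1.1 × 10⁻⁴)(+1.1)+(7.6 × 10⁻⁴)(+0.69) = 4.0 × 10⁻⁴ → stable
  95–106 m: −αΔT+βΔS = −(1.1 × 10⁻⁴)(+0.0)+(7.6 × 10⁻⁴)(+1.86) = 1.4 × 10⁻³ → stable
  106–237 m: −αΔT+βΔS = −(1.1 × 10⁻⁴)(+1.7)+(7.6 × 10⁻⁴)(-1.12) = -1.0 × 10⁻³ → UNSTABLE
The 106–237 m interval has Δρ < 0: lighter water underlies denser water.

106–237 m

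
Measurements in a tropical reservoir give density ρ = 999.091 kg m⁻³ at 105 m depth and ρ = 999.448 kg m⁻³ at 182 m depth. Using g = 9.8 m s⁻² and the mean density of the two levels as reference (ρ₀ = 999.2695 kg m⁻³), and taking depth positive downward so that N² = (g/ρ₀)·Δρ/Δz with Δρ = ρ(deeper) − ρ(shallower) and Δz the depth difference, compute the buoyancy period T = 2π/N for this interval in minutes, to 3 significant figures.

15.5 min

Δρ = 999.448 − 999.091 = 0.357 kg m⁻³ over Δz = 182 − 105 = 77 m.
N² = (9.8/999.2695) × (0.357/77) = 4.5470 × 10⁻⁵ s⁻².
N = √(4.5470 × 10⁻⁵) = 6.7431 × 10⁻³ rad s⁻¹, so T = 2π/N = 931.79 s = 15.530 min ≈ 15.5 min.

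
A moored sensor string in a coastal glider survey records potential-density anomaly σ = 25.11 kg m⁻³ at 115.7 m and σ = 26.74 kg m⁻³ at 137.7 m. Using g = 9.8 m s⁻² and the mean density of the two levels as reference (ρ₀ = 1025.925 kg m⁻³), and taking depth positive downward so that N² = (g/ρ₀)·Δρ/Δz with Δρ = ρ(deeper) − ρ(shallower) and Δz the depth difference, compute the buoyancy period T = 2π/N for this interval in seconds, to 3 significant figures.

Δρ = 1026.74 − 1025.11 = 1.63 kg m⁻³ over Δz = 137.7 − 115.7 = 22 m.
N² = (9.8/1025.925) × (1.63/22) = 7.0774 × 10⁻⁴ s⁻².
N = √(7.0774 × 10⁻⁴) = 0.026603 rad s⁻¹, so T = 2π/N = 236.18 s ≈ 236 s.

236 s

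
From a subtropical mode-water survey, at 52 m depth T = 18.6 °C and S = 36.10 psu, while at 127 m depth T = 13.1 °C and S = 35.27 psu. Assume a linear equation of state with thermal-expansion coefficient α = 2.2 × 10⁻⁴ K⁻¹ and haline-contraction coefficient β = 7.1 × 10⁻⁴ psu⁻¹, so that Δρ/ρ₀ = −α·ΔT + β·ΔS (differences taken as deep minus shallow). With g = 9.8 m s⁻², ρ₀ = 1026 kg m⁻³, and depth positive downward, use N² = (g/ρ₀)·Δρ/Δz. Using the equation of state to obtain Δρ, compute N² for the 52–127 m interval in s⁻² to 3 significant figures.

ΔT = -5.5 K, ΔS = -0.83 psu (deep − shallow).
Δρ/ρ₀ = −αΔT + βΔS = 1.21 × 10⁻³ − 5.893 × 10⁻⁴ = 6.207 × 10⁻⁴, so Δρ ≈ 0.6368 kg m⁻³.
N² = (g/ρ₀)·Δρ/Δz = g·(Δρ/ρ₀)/Δz = 9.8 × 6.207 × 10⁻⁴ / 75 = 8.1105 × 10⁻⁵ s⁻² ≈ 8.11 × 10⁻⁵ s⁻².

8.11 × 10⁻⁵ s⁻²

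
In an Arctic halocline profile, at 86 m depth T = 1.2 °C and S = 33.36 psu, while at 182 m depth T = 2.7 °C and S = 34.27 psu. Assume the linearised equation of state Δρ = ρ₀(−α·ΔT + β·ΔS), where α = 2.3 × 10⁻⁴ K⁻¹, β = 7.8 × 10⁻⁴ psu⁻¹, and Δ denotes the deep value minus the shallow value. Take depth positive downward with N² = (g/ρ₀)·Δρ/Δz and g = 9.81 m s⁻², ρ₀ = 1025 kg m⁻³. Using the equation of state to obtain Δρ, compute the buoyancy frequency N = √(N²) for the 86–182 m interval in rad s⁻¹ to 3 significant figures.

ΔT = +1.5 K, ΔS = +0.91 psu (deep − shallow).
Δρ/ρ₀ = −αΔT + βΔS = -3.45 × 10⁻⁴ + 7.098 × 10⁻⁴ = 3.648 × 10⁻⁴, so Δρ ≈ 0.3739 kg m⁻³.
N² = (g/ρ₀)·Δρ/Δz = g·(Δρ/ρ₀)/Δz = 9.81 × 3.648 × 10⁻⁴ / 96 = 3.7278 × 10⁻⁵ s⁻².
N = √(3.7278 × 10⁻⁵) = 6.1056 × 10⁻³ rad s⁻¹ ≈ 6.11 × 10⁻³ rad s⁻¹.

6.11 × 10⁻³ rad s⁻¹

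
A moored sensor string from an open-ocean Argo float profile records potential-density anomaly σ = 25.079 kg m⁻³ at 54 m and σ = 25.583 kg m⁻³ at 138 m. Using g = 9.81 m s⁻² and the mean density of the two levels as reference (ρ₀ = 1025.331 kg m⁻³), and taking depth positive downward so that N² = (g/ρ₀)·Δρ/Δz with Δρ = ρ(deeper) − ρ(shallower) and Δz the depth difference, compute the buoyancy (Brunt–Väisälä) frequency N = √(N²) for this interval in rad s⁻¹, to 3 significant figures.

7.58 × 10⁻³ rad s⁻¹

Δρ = 1025.583 − 1025.079 = 0.504 kg m⁻³ over Δz = 138 − 54 = 84 m.
N² = (9.81/1025.331) × (0.504/84) = 5.7406 × 10⁻⁵ s⁻².
N = √(5.7406 × 10⁻⁵) = 7.5767 × 10⁻³ rad s⁻¹ ≈ 7.58 × 10⁻³ rad s⁻¹.
A positive N² confirms static stability across the interval.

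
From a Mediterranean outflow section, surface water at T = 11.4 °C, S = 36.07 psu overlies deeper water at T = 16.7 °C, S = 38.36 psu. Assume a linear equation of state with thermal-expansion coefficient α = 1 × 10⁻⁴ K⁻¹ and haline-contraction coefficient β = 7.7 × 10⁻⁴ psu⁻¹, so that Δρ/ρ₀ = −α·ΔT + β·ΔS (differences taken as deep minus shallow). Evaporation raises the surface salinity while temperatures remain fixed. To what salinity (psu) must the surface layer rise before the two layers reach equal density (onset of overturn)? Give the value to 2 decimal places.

Neutral buoyancy requires −α(T_deep − T_surf) + β(S_deep − S_surf′) = 0.
S_surf′ = S_deep − (α/β)·ΔT = 38.36 − (1 × 10⁻⁴/7.7 × 10⁻⁴)·(+5.3) = 37.6717 psu.
Increase required: 37.6717 − 36.07 = 1.6017 psu.

37.67 psu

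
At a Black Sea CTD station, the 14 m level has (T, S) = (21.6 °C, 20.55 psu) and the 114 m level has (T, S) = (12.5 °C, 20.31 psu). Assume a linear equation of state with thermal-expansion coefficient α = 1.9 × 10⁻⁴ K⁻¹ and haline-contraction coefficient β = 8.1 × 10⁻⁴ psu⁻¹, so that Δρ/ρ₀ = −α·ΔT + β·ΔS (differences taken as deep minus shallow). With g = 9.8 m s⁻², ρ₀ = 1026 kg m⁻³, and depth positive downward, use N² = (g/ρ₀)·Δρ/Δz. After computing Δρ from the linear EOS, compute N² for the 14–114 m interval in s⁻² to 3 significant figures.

1.50 × 10⁻⁴ s⁻²

ΔT = -9.1 K, ΔS = -0.24 psu (deep − shallow).
Δρ/ρ₀ = −αΔT + βΔS = 1.729 × 10⁻³ − 1.944 × 10⁻⁴ = 1.5346 × 10⁻³, so Δρ ≈ 1.574 kg m⁻³.
N² = (g/ρ₀)·Δρ/Δz = g·(Δρ/ρ₀)/Δz = 9.8 × 1.5346 × 10⁻³ / 100 = 1.5039 × 10⁻⁴ s⁻² ≈ 1.50 × 10⁻⁴ s⁻².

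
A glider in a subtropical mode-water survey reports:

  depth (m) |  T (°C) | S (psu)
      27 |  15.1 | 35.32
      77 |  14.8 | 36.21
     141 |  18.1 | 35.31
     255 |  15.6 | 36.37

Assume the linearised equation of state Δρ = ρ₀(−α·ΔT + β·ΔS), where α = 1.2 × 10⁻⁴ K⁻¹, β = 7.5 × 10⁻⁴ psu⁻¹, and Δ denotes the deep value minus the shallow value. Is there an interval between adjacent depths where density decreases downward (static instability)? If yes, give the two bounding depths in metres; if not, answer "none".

Evaluate Δρ/ρ₀ = −αΔT + βΔS across each adjacent pair:
  27–77 m: −αΔT+βΔS = −(1.2 × 10⁻⁴)(-0.3)+(7.5 × 10⁻⁴)(+0.89) = 7.0 × 10⁻⁴ → stable
  77–141 m: −αΔT+βΔS = −(1.2 × 10⁻⁴)(+3.3)+(7.5 × 10⁻⁴)(-0.90) = -1.1 × 10⁻³ → UNSTABLE
  141–255 m: −αΔT+βΔS = −(1.2 × 10⁻⁴)(-2.5)+(7.5 × 10⁻⁴)(+1.06) = 1.1 × 10⁻³ → stable
The 77–141 m interval has Δρ < 0: lighter water underlies denser water.

77–141 m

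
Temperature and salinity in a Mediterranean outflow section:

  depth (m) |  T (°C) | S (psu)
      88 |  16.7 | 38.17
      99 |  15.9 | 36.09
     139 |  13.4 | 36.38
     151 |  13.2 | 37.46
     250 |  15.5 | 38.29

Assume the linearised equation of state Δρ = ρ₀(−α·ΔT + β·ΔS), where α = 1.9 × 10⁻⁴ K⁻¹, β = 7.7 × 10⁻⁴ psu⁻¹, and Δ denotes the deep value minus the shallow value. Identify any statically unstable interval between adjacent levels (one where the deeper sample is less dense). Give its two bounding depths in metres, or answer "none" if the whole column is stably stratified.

Evaluate Δρ/ρ₀ = −αΔT + βΔS across each adjacent pair:
  88–99 m: −αΔT+βΔS = −(1.9 × 10⁻⁴)(-0.8)+(7.7 × 10⁻⁴)(-2.08) = -1.4 × 10⁻³ → UNSTABLE
  99–139 m: −αΔT+βΔS = −(1.9 × 10⁻⁴)(-2.5)+(7.7 × 10⁻⁴)(+0.29) = 7.0 × 10⁻⁴ → stable
  139–151 m: −αΔT+βΔS = −(1.9 × 10⁻⁴)(-0.2)+(7.7 × 10⁻⁴)(+1.08) = 8.7 × 10⁻⁴ → stable
  151–250 m: −αΔT+βΔS = −(1.9 × 10⁻⁴)(+2.3)+(7.7 × 10⁻⁴)(+0.83) = 2.0 × 10⁻⁴ → stable
The 88–99 m interval has Δρ < 0: lighter water underlies denser water.

88–99 m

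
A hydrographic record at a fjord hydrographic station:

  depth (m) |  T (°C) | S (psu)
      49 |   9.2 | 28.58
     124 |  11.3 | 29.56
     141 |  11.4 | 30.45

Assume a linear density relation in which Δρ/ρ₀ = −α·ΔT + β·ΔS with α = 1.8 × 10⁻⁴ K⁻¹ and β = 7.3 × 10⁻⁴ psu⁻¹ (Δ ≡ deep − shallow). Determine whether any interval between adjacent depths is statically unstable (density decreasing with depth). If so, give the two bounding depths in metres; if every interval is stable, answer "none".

none

Evaluate Δρ/ρ₀ = −αΔT + βΔS across each adjacent pair:
  49–124 m: −αΔT+βΔS = −(1.8 × 10⁻⁴)(+2.1)+(7.3 × 10⁻⁴)(+0.98) = 3.4 × 10⁻⁴ → stable
  124–141 m: −αΔT+βΔS = −(1.8 × 10⁻⁴)(+0.1)+(7.3 × 10⁻⁴)(+0.89) = 6.3 × 10⁻⁴ → stable
Every interval has Δρ > 0: the column is stably stratified throughout.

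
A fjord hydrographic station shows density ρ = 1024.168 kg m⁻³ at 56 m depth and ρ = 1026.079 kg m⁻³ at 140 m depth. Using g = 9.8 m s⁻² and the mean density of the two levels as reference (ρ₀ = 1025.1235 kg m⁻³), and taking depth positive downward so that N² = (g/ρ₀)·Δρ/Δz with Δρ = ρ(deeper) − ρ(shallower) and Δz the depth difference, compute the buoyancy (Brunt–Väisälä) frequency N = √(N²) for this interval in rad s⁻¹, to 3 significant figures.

Δρ = 1026.079 − 1024.168 = 1.911 kg m⁻³ over Δz = 140 − 56 = 84 m.
N² = (9.8/1025.1235) × (1.911/84) = 2.1749 × 10⁻⁴ s⁻².
N = √(2.1749 × 10⁻⁴) = 0.014748 rad s⁻¹ ≈ 0.0147 rad s⁻¹.

0.0147 rad s⁻¹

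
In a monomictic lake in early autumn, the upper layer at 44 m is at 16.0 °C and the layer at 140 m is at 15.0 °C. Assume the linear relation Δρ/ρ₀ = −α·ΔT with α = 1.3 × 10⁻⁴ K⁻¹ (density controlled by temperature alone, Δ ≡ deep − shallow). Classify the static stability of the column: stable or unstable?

ΔT = 15.0 − 16.0 = -1.0 K, so Δρ/ρ₀ = −αΔT = 1.30 × 10⁻⁴.
Δρ/ρ₀ > 0, so Δρ > 0: deeper water is denser → statically stable.

stable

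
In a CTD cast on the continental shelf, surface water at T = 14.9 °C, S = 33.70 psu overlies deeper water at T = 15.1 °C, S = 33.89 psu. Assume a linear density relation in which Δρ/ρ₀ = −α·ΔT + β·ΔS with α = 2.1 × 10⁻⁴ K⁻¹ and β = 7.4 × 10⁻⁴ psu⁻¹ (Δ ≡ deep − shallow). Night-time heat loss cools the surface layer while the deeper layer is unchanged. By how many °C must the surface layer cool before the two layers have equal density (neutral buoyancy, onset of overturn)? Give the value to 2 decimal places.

0.47 °C

Neutral buoyancy requires Δρ = 0, i.e. −α(T_deep − T_surf′) + β(S_deep − S_surf) = 0.
T_surf′ = T_deep − (β/α)·ΔS = 15.1 − (7.4 × 10⁻⁴/2.1 × 10⁻⁴)·(+0.19) = 14.4305 °C.
Cooling required: 14.9 − (14.4305) = 0.4695 °C.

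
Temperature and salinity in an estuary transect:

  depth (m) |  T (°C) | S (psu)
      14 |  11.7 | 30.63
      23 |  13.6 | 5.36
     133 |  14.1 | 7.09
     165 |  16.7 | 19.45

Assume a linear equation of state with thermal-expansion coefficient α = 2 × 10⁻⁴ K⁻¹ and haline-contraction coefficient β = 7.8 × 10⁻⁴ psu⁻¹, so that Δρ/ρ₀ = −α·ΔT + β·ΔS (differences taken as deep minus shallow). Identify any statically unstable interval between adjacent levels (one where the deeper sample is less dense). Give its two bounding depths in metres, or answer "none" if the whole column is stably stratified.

Evaluate Δρ/ρ₀ = −αΔT + βΔS across each adjacent pair:
  14–23 m: −αΔT+βΔS = −(2 × 10⁻⁴)(+1.9)+(7.8 × 10⁻⁴)(-25.27) = -0.020 → UNSTABLE
  23–133 m: −αΔT+βΔS = −(2 × 10⁻⁴)(+0.5)+(7.8 × 10⁻⁴)(+1.73) = 1.2 × 10⁻³ → stable
  133–165 m: −αΔT+βΔS = −(2 × 10⁻⁴)(+2.6)+(7.8 × 10⁻⁴)(+12.36) = 9.1 × 10⁻³ → stable
The 14–23 m interval has Δρ < 0: lighter water underlies denser water.

14–23 m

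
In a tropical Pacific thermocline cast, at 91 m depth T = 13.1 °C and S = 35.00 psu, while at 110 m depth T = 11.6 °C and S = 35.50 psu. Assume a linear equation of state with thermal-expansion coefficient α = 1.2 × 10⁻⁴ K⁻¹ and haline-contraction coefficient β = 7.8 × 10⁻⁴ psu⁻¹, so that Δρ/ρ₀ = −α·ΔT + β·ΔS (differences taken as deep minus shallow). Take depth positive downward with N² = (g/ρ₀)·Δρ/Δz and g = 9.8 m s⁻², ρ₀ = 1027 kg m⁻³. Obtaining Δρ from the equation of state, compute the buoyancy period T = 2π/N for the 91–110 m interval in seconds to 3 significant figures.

366 s

ΔT = -1.5 K, ΔS = +0.50 psu (deep − shallow).
Δρ/ρ₀ = −αΔT + βΔS = 1.80 × 10⁻⁴ + 3.90 × 10⁻⁴ = 5.70 × 10⁻⁴, so Δρ ≈ 0.5854 kg m⁻³.
N² = (g/ρ₀)·Δρ/Δz = g·(Δρ/ρ₀)/Δz = 9.8 × 5.70 × 10⁻⁴ / 19 = 2.9400 × 10⁻⁴ s⁻².
N = √(2.9400 × 10⁻⁴) = 0.017146 rad s⁻¹ → T = 2π/N = 366.45 s ≈ 366 s.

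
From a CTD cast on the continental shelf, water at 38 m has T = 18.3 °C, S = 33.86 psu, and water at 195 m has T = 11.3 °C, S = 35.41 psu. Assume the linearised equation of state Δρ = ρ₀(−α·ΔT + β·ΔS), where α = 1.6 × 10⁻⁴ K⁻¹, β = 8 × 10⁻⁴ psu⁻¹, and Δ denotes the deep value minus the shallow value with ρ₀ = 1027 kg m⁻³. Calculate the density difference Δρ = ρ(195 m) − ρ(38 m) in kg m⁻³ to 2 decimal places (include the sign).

+2.42 kg m⁻³

ΔT = -7.0 K, ΔS = +1.55 psu (deep − shallow).
Δρ/ρ₀ = −(1.6 × 10⁻⁴)(-7.0) + (8 × 10⁻⁴)(+1.55) = 2.36 × 10⁻³.
Δρ = 1027 × (2.36 × 10⁻³) = +2.42 kg m⁻³.
Positive Δρ: denser below, stable.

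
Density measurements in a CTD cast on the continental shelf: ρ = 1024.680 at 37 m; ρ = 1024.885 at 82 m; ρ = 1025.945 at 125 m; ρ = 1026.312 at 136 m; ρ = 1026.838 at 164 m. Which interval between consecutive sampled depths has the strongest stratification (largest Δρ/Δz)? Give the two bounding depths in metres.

Compute the density gradient over each adjacent pair:
  37–82 m: Δρ/Δz = 0.205/45 = 4.6 × 10⁻³ kg m⁻⁴
  82–125 m: Δρ/Δz = 1.060/43 = 0.025 kg m⁻⁴
  125–136 m: Δρ/Δz = 0.367/11 = 0.033 kg m⁻⁴
  136–164 m: Δρ/Δz = 0.526/28 = 0.019 kg m⁻⁴
The largest gradient is in the 125–136 m interval — the pycnocline.

125–136 m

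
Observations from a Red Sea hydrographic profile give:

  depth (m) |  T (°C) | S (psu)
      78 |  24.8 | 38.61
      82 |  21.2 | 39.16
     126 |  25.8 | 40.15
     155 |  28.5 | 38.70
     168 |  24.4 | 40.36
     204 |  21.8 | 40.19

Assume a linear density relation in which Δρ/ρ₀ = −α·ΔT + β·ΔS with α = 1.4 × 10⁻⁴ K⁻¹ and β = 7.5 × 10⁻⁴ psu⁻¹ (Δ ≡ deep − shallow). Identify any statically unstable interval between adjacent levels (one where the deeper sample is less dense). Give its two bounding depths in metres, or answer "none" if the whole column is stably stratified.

Evaluate Δρ/ρ₀ = −αΔT + βΔS across each adjacent pair:
  78–82 m: −αΔT+βΔS = −(1.4 × 10⁻⁴)(-3.6)+(7.5 × 10⁻⁴)(+0.55) = 9.2 × 10⁻⁴ → stable
  82–126 m: −αΔT+βΔS = −(1.4 × 10⁻⁴)(+4.6)+(7.5 × 10⁻⁴)(+0.99) = 9.9 × 10⁻⁵ → stable
  126–155 m: −αΔT+βΔS = −(1.4 × 10⁻⁴)(+2.7)+(7.5 × 10⁻⁴)(-1.45) = -1.5 × 10⁻³ → UNSTABLE
  155–168 m: −αΔT+βΔS = −(1.4 × 10⁻⁴)(-4.1)+(7.5 × 10⁻⁴)(+1.66) = 1.8 × 10⁻³ → stable
  168–204 m: −αΔT+βΔS = −(1.4 × 10⁻⁴)(-2.6)+(7.5 × 10⁻⁴)(-0.17) = 2.4 × 10⁻⁴ → stable
The 126–155 m interval has Δρ < 0: lighter water underlies denser water.

126–155 m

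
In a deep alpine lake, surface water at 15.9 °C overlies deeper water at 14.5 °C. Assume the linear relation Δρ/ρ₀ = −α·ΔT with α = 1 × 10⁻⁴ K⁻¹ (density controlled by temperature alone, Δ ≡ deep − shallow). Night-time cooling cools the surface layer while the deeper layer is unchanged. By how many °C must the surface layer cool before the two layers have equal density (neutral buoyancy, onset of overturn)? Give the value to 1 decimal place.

1.4 °C

With temperature the only control, equal density requires T_surf′ = T_deep.
T_surf′ = 14.5 °C.
Cooling required: 15.9 − 14.5 = 1.4 °C.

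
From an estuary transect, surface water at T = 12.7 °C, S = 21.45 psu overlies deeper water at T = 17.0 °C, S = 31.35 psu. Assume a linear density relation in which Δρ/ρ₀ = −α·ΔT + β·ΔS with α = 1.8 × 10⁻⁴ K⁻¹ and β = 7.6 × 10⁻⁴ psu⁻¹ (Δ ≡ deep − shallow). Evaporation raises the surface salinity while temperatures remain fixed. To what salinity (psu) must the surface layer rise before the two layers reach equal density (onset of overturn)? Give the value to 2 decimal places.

Neutral buoyancy requires −α(T_deep − T_surf) + β(S_deep − S_surf′) = 0.
S_surf′ = S_deep − (α/β)·ΔT = 31.35 − (1.8 × 10⁻⁴/7.6 × 10⁻⁴)·(+4.3) = 30.3316 psu.
Increase required: 30.3316 − 21.45 = 8.8816 psu.

30.33 psu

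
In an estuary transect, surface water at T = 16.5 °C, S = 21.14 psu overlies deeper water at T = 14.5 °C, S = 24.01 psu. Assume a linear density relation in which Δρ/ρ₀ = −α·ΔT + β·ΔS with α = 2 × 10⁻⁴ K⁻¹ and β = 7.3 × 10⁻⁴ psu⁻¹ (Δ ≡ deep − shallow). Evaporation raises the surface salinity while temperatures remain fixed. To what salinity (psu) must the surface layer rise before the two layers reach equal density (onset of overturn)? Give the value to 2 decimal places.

24.56 psu

Neutral buoyancy requires −α(T_deep − T_surf) + β(S_deep − S_surf′) = 0.
S_surf′ = S_deep − (α/β)·ΔT = 24.01 − (2 × 10⁻⁴/7.3 × 10⁻⁴)·(-2.0) = 24.5579 psu.
Increase required: 24.5579 − 21.14 = 3.4179 psu.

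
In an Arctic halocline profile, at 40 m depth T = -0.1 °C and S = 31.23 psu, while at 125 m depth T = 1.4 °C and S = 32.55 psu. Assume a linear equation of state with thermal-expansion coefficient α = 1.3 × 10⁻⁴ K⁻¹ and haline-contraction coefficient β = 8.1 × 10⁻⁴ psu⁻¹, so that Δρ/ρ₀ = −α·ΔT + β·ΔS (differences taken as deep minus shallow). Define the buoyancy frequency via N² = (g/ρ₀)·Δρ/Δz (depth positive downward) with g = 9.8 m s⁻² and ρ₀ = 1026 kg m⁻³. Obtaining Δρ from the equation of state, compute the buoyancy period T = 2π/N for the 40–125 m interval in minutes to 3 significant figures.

ΔT = +1.5 K, ΔS = +1.32 psu (deep − shallow).
Δρ/ρ₀ = −αΔT + βΔS = -1.95 × 10⁻⁴ + 1.0692 × 10⁻³ = 8.742 × 10⁻⁴, so Δρ ≈ 0.8969 kg m⁻³.
N² = (g/ρ₀)·Δρ/Δz = g·(Δρ/ρ₀)/Δz = 9.8 × 8.742 × 10⁻⁴ / 85 = 1.0079 × 10⁻⁴ s⁻².
N = √(1.0079 × 10⁻⁴) = 0.010039 rad s⁻¹ → T = 2π/N = 625.88 s = 10.431 min ≈ 10.4 min.

10.4 min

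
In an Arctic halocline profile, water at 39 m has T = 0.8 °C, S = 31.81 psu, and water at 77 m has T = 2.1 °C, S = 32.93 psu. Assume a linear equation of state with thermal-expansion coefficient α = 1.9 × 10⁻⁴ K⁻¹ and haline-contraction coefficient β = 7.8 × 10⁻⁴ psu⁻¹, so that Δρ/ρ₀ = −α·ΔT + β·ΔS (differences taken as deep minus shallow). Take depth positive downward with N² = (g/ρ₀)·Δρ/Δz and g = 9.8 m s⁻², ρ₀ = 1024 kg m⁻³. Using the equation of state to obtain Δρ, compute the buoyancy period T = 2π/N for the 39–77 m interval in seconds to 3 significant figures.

ΔT = +1.3 K, ΔS = +1.12 psu (deep − shallow).
Δρ/ρ₀ = −αΔT + βΔS = -2.47 × 10⁻⁴ + 8.736 × 10⁻⁴ = 6.266 × 10⁻⁴, so Δρ ≈ 0.6416 kg m⁻³.
N² = (g/ρ₀)·Δρ/Δz = g·(Δρ/ρ₀)/Δz = 9.8 × 6.266 × 10⁻⁴ / 38 = 1.6160 × 10⁻⁴ s⁻².
N = √(1.6160 × 10⁻⁴) = 0.012712 rad s⁻¹ → T = 2π/N = 494.27 s ≈ 494 s.

494 s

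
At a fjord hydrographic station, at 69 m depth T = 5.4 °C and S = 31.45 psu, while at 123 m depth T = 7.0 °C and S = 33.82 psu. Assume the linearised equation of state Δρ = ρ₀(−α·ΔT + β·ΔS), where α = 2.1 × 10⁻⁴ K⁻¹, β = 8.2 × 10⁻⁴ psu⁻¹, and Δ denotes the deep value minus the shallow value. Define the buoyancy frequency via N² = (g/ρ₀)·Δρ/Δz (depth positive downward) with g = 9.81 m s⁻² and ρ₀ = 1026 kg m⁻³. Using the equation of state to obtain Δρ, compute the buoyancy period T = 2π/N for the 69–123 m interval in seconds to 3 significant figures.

368 s

ΔT = +1.6 K, ΔS = +2.37 psu (deep − shallow).
Δρ/ρ₀ = −αΔT + βΔS = -3.36 × 10⁻⁴ + 1.9434 × 10⁻³ = 1.6074 × 10⁻³, so Δρ ≈ 1.649 kg m⁻³.
N² = (g/ρ₀)·Δρ/Δz = g·(Δρ/ρ₀)/Δz = 9.81 × 1.6074 × 10⁻³ / 54 = 2.9201 × 10⁻⁴ s⁻².
N = √(2.9201 × 10⁻⁴) = 0.017088 rad s⁻¹ → T = 2π/N = 367.70 s ≈ 368 s.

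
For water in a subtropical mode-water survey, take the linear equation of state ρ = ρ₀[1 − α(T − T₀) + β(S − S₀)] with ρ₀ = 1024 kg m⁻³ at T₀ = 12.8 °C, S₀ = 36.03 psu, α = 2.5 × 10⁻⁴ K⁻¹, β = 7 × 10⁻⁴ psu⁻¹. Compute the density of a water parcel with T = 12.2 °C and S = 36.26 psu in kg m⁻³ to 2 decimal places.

1024.32 kg m⁻³

T − T₀ = -0.6 K, S − S₀ = +0.23 psu.
Bracket = 1 − α·(-0.6) + β·(+0.23) = 1 + (3.11 × 10⁻⁴) = 1.0003110.
ρ = 1024 × 1.0003110 = 1024.32 kg m⁻³.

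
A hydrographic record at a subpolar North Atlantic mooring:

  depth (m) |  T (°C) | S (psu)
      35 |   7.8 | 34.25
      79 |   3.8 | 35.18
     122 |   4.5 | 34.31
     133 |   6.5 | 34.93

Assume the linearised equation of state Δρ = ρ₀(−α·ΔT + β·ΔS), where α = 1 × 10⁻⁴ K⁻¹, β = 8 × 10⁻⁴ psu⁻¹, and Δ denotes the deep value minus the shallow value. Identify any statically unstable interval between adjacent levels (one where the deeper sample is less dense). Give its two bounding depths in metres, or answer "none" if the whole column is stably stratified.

Evaluate Δρ/ρ₀ = −αΔT + βΔS across each adjacent pair:
  35–79 m: −αΔT+βΔS = −(1 × 10⁻⁴)(-4.0)+(8 × 10⁻⁴)(+0.93) = 1.1 × 10⁻³ → stable
  79–122 m: −αΔT+βΔS = −(1 × 10⁻⁴)(+0.7)+(8 × 10⁻⁴)(-0.87) = -7.7 × 10⁻⁴ → UNSTABLE
  122–133 m: −αΔT+βΔS = −(1 × 10⁻⁴)(+2.0)+(8 × 10⁻⁴)(+0.62) = 3.0 × 10⁻⁴ → stable
The 79–122 m interval has Δρ < 0: lighter water underlies denser water.

79–122 m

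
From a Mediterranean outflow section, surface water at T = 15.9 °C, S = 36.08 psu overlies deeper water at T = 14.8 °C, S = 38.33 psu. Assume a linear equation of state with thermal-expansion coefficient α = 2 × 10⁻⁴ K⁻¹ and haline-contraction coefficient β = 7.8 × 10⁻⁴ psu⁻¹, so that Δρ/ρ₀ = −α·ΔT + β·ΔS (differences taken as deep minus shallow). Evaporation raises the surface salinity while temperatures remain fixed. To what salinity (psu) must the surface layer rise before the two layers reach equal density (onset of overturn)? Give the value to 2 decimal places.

Neutral buoyancy requires −α(T_deep − T_surf) + β(S_deep − S_surf′) = 0.
S_surf′ = S_deep − (α/β)·ΔT = 38.33 − (2 × 10⁻⁴/7.8 × 10⁻⁴)·(-1.1) = 38.6121 psu.
Increase required: 38.6121 − 36.08 = 2.5321 psu.

38.61 psu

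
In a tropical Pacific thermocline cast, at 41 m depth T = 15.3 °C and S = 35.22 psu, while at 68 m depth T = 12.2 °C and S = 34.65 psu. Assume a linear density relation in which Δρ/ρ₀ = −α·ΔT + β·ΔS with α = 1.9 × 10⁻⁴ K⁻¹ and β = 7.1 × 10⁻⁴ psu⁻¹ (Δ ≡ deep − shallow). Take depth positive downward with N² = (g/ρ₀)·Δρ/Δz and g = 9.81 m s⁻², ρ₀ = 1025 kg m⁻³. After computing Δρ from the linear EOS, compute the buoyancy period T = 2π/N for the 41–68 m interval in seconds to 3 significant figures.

768 s

ΔT = -3.1 K, ΔS = -0.57 psu (deep − shallow).
Δρ/ρ₀ = −αΔT + βΔS = 5.89 × 10⁻⁴ − 4.047 × 10⁻⁴ = 1.843 × 10⁻⁴, so Δρ ≈ 0.1889 kg m⁻³.
N² = (g/ρ₀)·Δρ/Δz = g·(Δρ/ρ₀)/Δz = 9.81 × 1.843 × 10⁻⁴ / 27 = 6.6962 × 10⁻⁵ s⁻².
N = √(6.6962 × 10⁻⁵) = 8.1830 × 10⁻³ rad s⁻¹ → T = 2π/N = 767.83 s ≈ 768 s.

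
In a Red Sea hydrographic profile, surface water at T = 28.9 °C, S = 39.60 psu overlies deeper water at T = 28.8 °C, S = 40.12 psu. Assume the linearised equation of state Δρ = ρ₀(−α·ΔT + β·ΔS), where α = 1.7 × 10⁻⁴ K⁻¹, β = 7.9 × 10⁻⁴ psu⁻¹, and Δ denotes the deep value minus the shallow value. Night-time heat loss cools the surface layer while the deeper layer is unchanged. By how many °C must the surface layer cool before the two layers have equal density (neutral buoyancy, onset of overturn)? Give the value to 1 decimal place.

2.5 °C

Neutral buoyancy requires Δρ = 0, i.e. −α(T_deep − T_surf′) + β(S_deep − S_surf) = 0.
T_surf′ = T_deep − (β/α)·ΔS = 28.8 − (7.9 × 10⁻⁴/1.7 × 10⁻⁴)·(+0.52) = 26.384 °C.
Cooling required: 28.9 − (26.384) = 2.516 °C.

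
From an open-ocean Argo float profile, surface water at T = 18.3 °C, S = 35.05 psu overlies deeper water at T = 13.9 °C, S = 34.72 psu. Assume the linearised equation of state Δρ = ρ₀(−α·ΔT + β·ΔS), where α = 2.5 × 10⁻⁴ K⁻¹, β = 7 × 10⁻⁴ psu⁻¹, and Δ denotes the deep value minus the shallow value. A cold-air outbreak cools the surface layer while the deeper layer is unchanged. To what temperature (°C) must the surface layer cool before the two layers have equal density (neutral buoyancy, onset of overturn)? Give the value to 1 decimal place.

Neutral buoyancy requires Δρ = 0, i.e. −α(T_deep − T_surf′) + β(S_deep − S_surf) = 0.
T_surf′ = T_deep − (β/α)·ΔS = 13.9 − (7 × 10⁻⁴/2.5 × 10⁻⁴)·(-0.33) = 14.824 °C.
Cooling required: 18.3 − (14.824) = 3.476 °C.

14.8 °C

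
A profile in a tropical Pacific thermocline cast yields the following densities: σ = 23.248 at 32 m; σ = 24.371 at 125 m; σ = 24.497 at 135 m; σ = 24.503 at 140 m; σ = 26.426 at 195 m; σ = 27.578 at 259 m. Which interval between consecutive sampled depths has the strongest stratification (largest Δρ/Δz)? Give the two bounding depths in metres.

Compute the density gradient over each adjacent pair:
  32–125 m: Δρ/Δz = 1.123/93 = 0.012 kg m⁻⁴
  125–135 m: Δρ/Δz = 0.126/10 = 0.013 kg m⁻⁴
  135–140 m: Δρ/Δz = 0.006/5 = 1.2 × 10⁻³ kg m⁻⁴
  140–195 m: Δρ/Δz = 1.923/55 = 0.035 kg m⁻⁴
  195–259 m: Δρ/Δz = 1.152/64 = 0.018 kg m⁻⁴
The largest gradient is in the 140–195 m interval — the pycnocline.

140–195 m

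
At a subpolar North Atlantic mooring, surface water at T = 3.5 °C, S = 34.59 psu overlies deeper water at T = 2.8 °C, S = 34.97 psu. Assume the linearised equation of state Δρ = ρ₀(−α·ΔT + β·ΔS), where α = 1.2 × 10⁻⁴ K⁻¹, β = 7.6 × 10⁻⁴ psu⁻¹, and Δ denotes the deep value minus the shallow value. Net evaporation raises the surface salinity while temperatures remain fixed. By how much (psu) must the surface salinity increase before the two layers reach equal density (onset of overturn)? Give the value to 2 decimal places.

0.49 psu

Neutral buoyancy requires −α(T_deep − T_surf) + β(S_deep − S_surf′) = 0.
S_surf′ = S_deep − (α/β)·ΔT = 34.97 − (1.2 × 10⁻⁴/7.6 × 10⁻⁴)·(-0.7) = 35.0805 psu.
Increase required: 35.0805 − 34.59 = 0.4905 psu.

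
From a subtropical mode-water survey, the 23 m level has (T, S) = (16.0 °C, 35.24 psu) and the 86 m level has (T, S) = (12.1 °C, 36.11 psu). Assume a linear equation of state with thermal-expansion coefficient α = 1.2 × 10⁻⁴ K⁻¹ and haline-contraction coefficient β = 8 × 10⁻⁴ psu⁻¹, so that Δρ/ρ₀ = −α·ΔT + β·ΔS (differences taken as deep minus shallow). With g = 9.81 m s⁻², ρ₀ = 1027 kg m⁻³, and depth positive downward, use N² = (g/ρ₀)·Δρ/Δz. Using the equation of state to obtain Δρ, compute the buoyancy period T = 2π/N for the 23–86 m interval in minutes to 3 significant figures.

7.78 min

ΔT = -3.9 K, ΔS = +0.87 psu (deep − shallow).
Δρ/ρ₀ = −αΔT + βΔS = 4.68 × 10⁻⁴ + 6.96 × 10⁻⁴ = 1.164 × 10⁻³, so Δρ ≈ 1.195 kg m⁻³.
N² = (g/ρ₀)·Δρ/Δz = g·(Δρ/ρ₀)/Δz = 9.81 × 1.164 × 10⁻³ / 63 = 1.8125 × 10⁻⁴ s⁻².
N = √(1.8125 × 10⁻⁴) = 0.013463 rad s⁻¹ → T = 2π/N = 466.70 s = 7.7783 min ≈ 7.78 min.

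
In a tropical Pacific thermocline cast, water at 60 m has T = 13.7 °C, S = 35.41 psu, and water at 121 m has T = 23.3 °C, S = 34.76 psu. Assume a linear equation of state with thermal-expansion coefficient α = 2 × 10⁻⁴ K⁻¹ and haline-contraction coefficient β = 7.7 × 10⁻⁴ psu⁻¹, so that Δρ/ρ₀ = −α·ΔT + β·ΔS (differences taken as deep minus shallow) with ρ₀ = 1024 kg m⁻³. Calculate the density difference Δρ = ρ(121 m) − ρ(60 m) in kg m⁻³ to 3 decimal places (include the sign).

-2.479 kg m⁻³

ΔT = +9.6 K, ΔS = -0.65 psu (deep − shallow).
Δρ/ρ₀ = −(2 × 10⁻⁴)(+9.6) + (7.7 × 10⁻⁴)(-0.65) = -2.4205 × 10⁻³.
Δρ = 1024 × (-2.4205 × 10⁻³) = -2.479 kg m⁻³.
Negative Δρ: lighter below, statically unstable.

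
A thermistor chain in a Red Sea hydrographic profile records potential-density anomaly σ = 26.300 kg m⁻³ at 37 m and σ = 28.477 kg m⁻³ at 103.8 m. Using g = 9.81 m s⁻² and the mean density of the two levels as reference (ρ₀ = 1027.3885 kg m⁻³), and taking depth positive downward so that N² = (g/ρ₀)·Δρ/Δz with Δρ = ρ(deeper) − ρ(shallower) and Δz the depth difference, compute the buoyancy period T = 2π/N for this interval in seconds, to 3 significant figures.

356 s

Δρ = 1028.477 − 1026.300 = 2.177 kg m⁻³ over Δz = 103.8 − 37 = 66.8 m.
N² = (9.81/1027.3885) × (2.177/66.8) = 3.1118 × 10⁻⁴ s⁻².
N = √(3.1118 × 10⁻⁴) = 0.017640 rad s⁻¹, so T = 2π/N = 356.19 s ≈ 356 s.
A positive N² confirms static stability across the interval.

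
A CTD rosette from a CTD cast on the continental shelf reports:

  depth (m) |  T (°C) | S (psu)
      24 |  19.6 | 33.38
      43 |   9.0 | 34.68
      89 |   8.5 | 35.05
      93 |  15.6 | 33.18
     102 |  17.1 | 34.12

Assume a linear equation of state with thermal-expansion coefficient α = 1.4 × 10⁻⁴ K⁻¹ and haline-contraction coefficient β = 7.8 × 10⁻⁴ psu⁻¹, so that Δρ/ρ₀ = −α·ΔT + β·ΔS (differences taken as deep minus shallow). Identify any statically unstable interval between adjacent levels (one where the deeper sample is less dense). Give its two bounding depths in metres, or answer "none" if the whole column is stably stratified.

Evaluate Δρ/ρ₀ = −αΔT + βΔS across each adjacent pair:
  24–43 m: −αΔT+βΔS = −(1.4 × 10⁻⁴)(-10.6)+(7.8 × 10⁻⁴)(+1.30) = 2.5 × 10⁻³ → stable
  43–89 m: −αΔT+βΔS = −(1.4 × 10⁻⁴)(-0.5)+(7.8 × 10⁻⁴)(+0.37) = 3.6 × 10⁻⁴ → stable
  89–93 m: −αΔT+βΔS = −(1.4 × 10⁻⁴)(+7.1)+(7.8 × 10⁻⁴)(-1.87) = -2.5 × 10⁻³ → UNSTABLE
  93–102 m: −αΔT+βΔS = −(1.4 × 10⁻⁴)(+1.5)+(7.8 × 10⁻⁴)(+0.94) = 5.2 × 10⁻⁴ → stable
The 89–93 m interval has Δρ < 0: lighter water underlies denser water.

89–93 m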